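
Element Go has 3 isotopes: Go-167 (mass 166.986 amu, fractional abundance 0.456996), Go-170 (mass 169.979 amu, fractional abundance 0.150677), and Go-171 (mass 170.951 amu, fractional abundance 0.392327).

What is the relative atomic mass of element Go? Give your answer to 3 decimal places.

168.993 amu

Ar = Σ fᵢ·mᵢ = 0.456996 × 166.986 + 0.150677 × 169.979 + 0.392327 × 170.951
= 76.3119 + 25.6119 + 67.0687 = 168.9925 amu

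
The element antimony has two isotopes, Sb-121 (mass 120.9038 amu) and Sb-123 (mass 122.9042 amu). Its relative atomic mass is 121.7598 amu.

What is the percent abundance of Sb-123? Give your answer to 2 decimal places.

With x = fraction of Sb-121 (so Sb-123 is 1 − x):
120.9038·x + 122.9042·(1 − x) = 121.7598
(120.9038 − 122.9042)·x = 121.7598 − 122.9042
x = -1.1444 / -2.0004 = 0.57209 → 57.21% Sb-121, 42.79% Sb-123.

42.79%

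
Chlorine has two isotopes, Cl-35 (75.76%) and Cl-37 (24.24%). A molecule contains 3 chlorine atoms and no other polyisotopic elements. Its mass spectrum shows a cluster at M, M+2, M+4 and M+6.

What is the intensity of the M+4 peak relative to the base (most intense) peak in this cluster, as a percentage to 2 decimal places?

30.71%

Term probabilities: M 0.4348, M+2 0.4174, M+4 0.1335, M+6 0.0142. Base peak = M.
P(M) = C(3,0) × 0.7576^3 × 0.2424^0 = 1 × 0.4348304 × 1.0000 = 0.434830 (base)
P(M+4) = C(3,2) × 0.7576^1 × 0.2424^2 = 3 × 0.7576 × 0.05875776 = 0.133545
Relative intensity = 0.133545 / 0.434830 × 100 = 30.71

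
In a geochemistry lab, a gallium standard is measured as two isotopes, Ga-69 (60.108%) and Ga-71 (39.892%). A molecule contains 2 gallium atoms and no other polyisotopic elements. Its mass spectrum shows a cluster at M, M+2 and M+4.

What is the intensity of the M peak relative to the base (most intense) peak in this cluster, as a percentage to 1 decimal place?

(0.60108 + 0.39892)^2 gives M 0.3613, M+2 0.4796, M+4 0.1591; the largest is M+2.
P(M+2) = C(2,1) × 0.60108^1 × 0.39892^1 = 2 × 0.60108 × 0.39892 = 0.479566 (base)
P(M) = C(2,0) × 0.60108^2 × 0.39892^0 = 1 × 0.36129717 × 1.0000 = 0.361297
Relative intensity = 0.361297 / 0.479566 × 100 = 75.3

75.3%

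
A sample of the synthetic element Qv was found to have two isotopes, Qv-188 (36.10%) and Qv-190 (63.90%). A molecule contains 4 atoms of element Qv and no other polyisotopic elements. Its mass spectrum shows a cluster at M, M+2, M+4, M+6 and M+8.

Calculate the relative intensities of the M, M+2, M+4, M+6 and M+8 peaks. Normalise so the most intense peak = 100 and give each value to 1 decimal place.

Each Qv atom is independently Qv-188 (p = 0.3610) or Qv-190 (q = 0.6390); the cluster is the binomial expansion (p + q)^4.
P(M) = 0.3610^4 = 0.016984
P(M+2) = 4 × 0.3610^3 × 0.6390^1 = 0.120249
P(M+4) = 6 × 0.3610^2 × 0.6390^2 = 0.319277
P(M+6) = 4 × 0.3610^1 × 0.6390^3 = 0.376764
P(M+8) = 0.6390^4 = 0.166726
The M+6 peak is largest (0.376764); scaling to 100 gives 4.5 : 31.9 : 84.7 : 100.0 : 44.3.

4.5 : 31.9 : 84.7 : 100.0 : 44.3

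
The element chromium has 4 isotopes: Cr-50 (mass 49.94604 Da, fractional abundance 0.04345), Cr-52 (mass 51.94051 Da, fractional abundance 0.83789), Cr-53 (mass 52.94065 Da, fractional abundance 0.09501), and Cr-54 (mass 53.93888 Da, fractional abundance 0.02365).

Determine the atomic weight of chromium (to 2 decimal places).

52.00 Da

The abundance-weighted mean is 0.04345 × 49.94604 + 0.83789 × 51.94051 + 0.09501 × 52.94065 + 0.02365 × 53.93888
= 2.170155 + 43.520434 + 5.029891 + 1.275655 = 51.996135 Da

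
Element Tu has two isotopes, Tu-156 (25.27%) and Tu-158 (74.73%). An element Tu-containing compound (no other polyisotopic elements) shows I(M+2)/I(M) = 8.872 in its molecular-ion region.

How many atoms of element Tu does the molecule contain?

For n independent Tu atoms, I(M+2)/I(M) = n · (abundance Tu-158) / (abundance Tu-156) = n · 0.7473/0.2527.
n = 8.872 × 0.2527/0.7473 = 3.00 ≈ 3

3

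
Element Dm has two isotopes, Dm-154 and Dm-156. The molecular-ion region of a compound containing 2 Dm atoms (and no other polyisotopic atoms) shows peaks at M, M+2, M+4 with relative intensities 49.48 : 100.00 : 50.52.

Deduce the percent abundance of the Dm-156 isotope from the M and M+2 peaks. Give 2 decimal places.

50.26%

Let p = fractional abundance of Dm-154. I(M+2)/I(M) = [C(2,1)·p^1·(1−p)] / p^2 = 2·(1−p)/p = 100.00/49.48 = 2.0210
(1−p)/p = 2.0210/2 = 1.0105  ⇒  p = 1/(1 + 1.0105) = 0.4974
Dm-154: 49.74%, Dm-156: 50.26%.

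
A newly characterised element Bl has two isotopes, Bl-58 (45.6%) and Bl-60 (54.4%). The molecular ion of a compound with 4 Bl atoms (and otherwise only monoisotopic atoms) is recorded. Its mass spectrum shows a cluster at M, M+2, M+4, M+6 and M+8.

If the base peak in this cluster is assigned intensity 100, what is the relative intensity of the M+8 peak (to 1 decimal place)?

Term probabilities: M 0.0432, M+2 0.2063, M+4 0.3692, M+6 0.2936, M+8 0.0876. Base peak = M+4.
P(M+4) = C(4,2) × 0.456^2 × 0.544^2 = 6 × 0.207936 × 0.295936 = 0.369214 (base)
P(M+8) = C(4,4) × 0.456^0 × 0.544^4 = 1 × 1.0000 × 0.08757812 = 0.087578
Relative intensity = 0.087578 / 0.369214 × 100 = 23.7

23.7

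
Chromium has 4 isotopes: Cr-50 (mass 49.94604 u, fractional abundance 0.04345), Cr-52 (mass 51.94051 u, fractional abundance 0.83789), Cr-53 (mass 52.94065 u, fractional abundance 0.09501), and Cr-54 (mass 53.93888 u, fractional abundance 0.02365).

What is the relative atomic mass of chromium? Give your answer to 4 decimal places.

Ar = Σ fᵢ·mᵢ = 0.04345 × 49.94604 + 0.83789 × 51.94051 + 0.09501 × 52.94065 + 0.02365 × 53.93888
= 2.170155 + 43.520434 + 5.029891 + 1.275655 = 51.996135 u

51.9961 u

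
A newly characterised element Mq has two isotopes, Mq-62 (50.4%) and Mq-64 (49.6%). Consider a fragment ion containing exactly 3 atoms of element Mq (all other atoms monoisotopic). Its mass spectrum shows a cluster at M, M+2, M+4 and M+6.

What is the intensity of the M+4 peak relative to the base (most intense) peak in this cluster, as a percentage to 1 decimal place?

98.4%

(0.504 + 0.496)^3 gives M 0.1280, M+2 0.3780, M+4 0.3720, M+6 0.1220; the largest is M+2.
P(M+2) = C(3,1) × 0.504^2 × 0.496^1 = 3 × 0.254016 × 0.4960 = 0.377976 (base)
P(M+4) = C(3,2) × 0.504^1 × 0.496^2 = 3 × 0.5040 × 0.246016 = 0.371976
Relative intensity = 0.371976 / 0.377976 × 100 = 98.4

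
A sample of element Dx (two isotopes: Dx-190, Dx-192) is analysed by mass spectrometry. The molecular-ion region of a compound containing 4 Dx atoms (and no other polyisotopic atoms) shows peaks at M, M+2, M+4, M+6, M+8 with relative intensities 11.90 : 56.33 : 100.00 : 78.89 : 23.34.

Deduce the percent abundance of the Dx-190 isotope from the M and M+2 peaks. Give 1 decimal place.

If p is the fraction of Dx that is Dx-190, then I(M+2)/I(M) = [C(4,1)·p^3·(1−p)] / p^4 = 4·(1−p)/p = 56.33/11.90 = 4.7336
(1−p)/p = 4.7336/4 = 1.1834  ⇒  p = 1/(1 + 1.1834) = 0.4580
Dx-190: 45.8%, Dx-192: 54.2%.

45.8%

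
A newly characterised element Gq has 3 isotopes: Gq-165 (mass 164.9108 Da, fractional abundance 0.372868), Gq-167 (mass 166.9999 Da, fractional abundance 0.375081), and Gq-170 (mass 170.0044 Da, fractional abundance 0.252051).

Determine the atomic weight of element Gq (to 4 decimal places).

166.9782 Da

Weight each isotope mass by its fractional abundance: 0.372868 × 164.9108 + 0.375081 × 166.9999 + 0.252051 × 170.0044
= 61.48996 + 62.63849 + 42.84978 = 166.97823 Da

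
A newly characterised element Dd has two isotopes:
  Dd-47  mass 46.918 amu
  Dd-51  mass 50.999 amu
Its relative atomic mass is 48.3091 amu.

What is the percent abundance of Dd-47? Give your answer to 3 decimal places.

Writing the weighted mean with unknown fraction x of Dd-47:
46.918·x + 50.999·(1 − x) = 48.3091
(46.918 − 50.999)·x = 48.3091 − 50.999
x = -2.6899 / -4.081 = 0.65913 → 65.913% Dd-47, 34.087% Dd-51.

65.913%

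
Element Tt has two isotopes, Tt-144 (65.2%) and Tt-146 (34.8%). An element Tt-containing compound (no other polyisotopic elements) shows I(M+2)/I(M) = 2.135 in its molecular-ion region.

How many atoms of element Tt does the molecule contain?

With n Tt atoms, P(M+2)/P(M) = C(n,1)·p^(n−1)q / p^n = n·q/p = n · 0.348/0.652.
n = 2.135 × 0.652/0.348 = 4.00 ≈ 4

4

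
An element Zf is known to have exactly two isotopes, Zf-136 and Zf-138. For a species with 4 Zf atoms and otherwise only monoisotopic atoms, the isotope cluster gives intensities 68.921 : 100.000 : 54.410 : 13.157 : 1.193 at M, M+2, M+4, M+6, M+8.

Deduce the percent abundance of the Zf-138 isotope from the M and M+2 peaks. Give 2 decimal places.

If p is the fraction of Zf that is Zf-136, then I(M+2)/I(M) = [C(4,1)·p^3·(1−p)] / p^4 = 4·(1−p)/p = 100.000/68.921 = 1.4509
(1−p)/p = 1.4509/4 = 0.3627  ⇒  p = 1/(1 + 0.3627) = 0.7338
Zf-136: 73.38%, Zf-138: 26.62%.

26.62%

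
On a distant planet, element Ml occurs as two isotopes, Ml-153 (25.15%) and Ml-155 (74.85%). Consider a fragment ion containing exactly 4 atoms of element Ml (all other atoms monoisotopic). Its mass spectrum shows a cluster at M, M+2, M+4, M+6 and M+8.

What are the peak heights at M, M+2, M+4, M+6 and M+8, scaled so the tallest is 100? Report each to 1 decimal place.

Expanding (0.2515 + 0.7485)^4:
P(M) = 0.2515^4 = 0.004001
P(M+2) = 4 × 0.2515^3 × 0.7485^1 = 0.047628
P(M+4) = 6 × 0.2515^2 × 0.7485^2 = 0.212623
P(M+6) = 4 × 0.2515^1 × 0.7485^3 = 0.421865
P(M+8) = 0.7485^4 = 0.313883
The M+6 peak is largest (0.421865); scaling to 100 gives 0.9 : 11.3 : 50.4 : 100.0 : 74.4.

0.9 : 11.3 : 50.4 : 100.0 : 74.4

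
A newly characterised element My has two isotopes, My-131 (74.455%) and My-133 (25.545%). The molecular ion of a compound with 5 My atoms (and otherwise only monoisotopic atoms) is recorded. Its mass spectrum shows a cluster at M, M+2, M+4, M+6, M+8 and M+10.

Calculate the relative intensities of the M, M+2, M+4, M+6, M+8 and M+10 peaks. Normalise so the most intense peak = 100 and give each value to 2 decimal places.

58.29 : 100.00 : 68.62 : 23.54 : 4.04 : 0.28

Expanding (0.74455 + 0.25545)^5:
P(M) = 0.74455^5 = 0.228807
P(M+2) = 5 × 0.74455^4 × 0.25545^1 = 0.392511
P(M+4) = 10 × 0.74455^3 × 0.25545^2 = 0.269335
P(M+6) = 10 × 0.74455^2 × 0.25545^3 = 0.092407
P(M+8) = 5 × 0.74455^1 × 0.25545^4 = 0.015852
P(M+10) = 0.25545^5 = 0.001088
The M+2 peak is largest (0.392511); scaling to 100 gives 58.29 : 100.00 : 68.62 : 23.54 : 4.04 : 0.28.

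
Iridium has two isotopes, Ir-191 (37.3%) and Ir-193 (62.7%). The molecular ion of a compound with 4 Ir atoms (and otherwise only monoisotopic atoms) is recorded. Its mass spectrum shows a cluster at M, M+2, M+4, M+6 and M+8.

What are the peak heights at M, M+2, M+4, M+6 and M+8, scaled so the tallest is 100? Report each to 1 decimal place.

5.3 : 35.4 : 89.2 : 100.0 : 42.0

The 4 Ir atoms are independent, so intensities follow the terms of (0.373 + 0.627)^4.
P(M) = 0.373^4 = 0.019357
P(M+2) = 4 × 0.373^3 × 0.627^1 = 0.130153
P(M+4) = 6 × 0.373^2 × 0.627^2 = 0.328174
P(M+6) = 4 × 0.373^1 × 0.627^3 = 0.367766
P(M+8) = 0.627^4 = 0.154550
The M+6 peak is largest (0.367766); scaling to 100 gives 5.3 : 35.4 : 89.2 : 100.0 : 42.0.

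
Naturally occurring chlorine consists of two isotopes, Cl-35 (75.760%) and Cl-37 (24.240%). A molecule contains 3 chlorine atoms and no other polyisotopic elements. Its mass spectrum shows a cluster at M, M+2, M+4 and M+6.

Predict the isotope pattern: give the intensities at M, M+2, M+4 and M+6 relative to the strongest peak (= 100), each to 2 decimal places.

100.00 : 95.99 : 30.71 : 3.28

Each Cl atom is independently Cl-35 (p = 0.75760) or Cl-37 (q = 0.24240); the cluster is the binomial expansion (p + q)^3.
P(M) = 0.75760^3 = 0.434830
P(M+2) = 3 × 0.75760^2 × 0.24240^1 = 0.417382
P(M+4) = 3 × 0.75760^1 × 0.24240^2 = 0.133545
P(M+6) = 0.24240^3 = 0.014243
The M peak is largest (0.434830); scaling to 100 gives 100.00 : 95.99 : 30.71 : 3.28.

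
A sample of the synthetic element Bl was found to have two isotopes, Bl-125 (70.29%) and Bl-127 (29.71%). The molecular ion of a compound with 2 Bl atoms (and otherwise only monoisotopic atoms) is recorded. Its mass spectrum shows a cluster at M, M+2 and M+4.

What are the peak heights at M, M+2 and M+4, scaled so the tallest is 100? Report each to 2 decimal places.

100.00 : 84.54 : 17.87

Expanding (0.7029 + 0.2971)^2:
P(M) = 0.7029^2 = 0.494068
P(M+2) = 2 × 0.7029^1 × 0.2971^1 = 0.417663
P(M+4) = 0.2971^2 = 0.088268
The M peak is largest (0.494068); scaling to 100 gives 100.00 : 84.54 : 17.87.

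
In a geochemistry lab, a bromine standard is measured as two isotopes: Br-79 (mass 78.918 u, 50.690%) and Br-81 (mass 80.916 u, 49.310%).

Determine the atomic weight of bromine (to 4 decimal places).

The abundance-weighted mean is 0.50690 × 78.918 + 0.49310 × 80.916
= 40.00353 + 39.89968 = 79.90321 u

79.9032 u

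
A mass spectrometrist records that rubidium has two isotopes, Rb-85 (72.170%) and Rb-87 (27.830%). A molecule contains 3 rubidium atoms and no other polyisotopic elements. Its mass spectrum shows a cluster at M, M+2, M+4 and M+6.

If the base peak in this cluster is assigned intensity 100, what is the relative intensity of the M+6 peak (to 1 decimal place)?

(0.72170 + 0.27830)^3 gives M 0.3759, M+2 0.4349, M+4 0.1677, M+6 0.0216; the largest is M+2.
P(M+2) = C(3,1) × 0.72170^2 × 0.27830^1 = 3 × 0.52085089 × 0.2783 = 0.434858 (base)
P(M+6) = C(3,3) × 0.72170^0 × 0.27830^3 = 1 × 1.0000 × 0.02155458 = 0.021555
Relative intensity = 0.021555 / 0.434858 × 100 = 5.0

5.0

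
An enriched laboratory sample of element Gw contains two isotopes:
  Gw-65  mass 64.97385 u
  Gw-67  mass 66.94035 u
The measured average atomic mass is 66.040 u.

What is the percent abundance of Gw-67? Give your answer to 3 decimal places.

Let x be the fractional abundance of Gw-65; then Gw-67 has abundance 1 − x.
64.97385·x + 66.94035·(1 − x) = 66.040
(64.97385 − 66.94035)·x = 66.040 − 66.94035
x = -0.90035 / -1.96650 = 0.45784 → 45.784% Gw-65, 54.216% Gw-67.

54.216%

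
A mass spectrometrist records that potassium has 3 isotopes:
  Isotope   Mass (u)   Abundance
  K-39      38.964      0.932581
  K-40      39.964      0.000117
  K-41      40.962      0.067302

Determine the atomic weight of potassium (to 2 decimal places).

Weight each isotope mass by its fractional abundance: 0.932581 × 38.964 + 0.000117 × 39.964 + 0.067302 × 40.962
= 36.3371 + 0.0047 + 2.7568 = 39.0986 u

39.10 u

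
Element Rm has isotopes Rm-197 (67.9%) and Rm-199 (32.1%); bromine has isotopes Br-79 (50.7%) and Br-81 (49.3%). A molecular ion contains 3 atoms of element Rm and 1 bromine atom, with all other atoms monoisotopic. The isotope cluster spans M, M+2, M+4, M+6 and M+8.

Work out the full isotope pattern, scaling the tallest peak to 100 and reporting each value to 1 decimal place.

Element Rm pattern (n=3): 0.31304684 : 0.44398248 : 0.20989452 : 0.03307616
Bromine pattern (n=1): 0.5070 : 0.4930
Convolve the two distributions (both contribute in 2-u steps):
  M: 0.31304684×0.5070 = 0.158715
  M+2: 0.31304684×0.4930 + 0.44398248×0.5070 = 0.379431
  M+4: 0.44398248×0.4930 + 0.20989452×0.5070 = 0.325300
  M+6: 0.20989452×0.4930 + 0.03307616×0.5070 = 0.120248
  M+8: 0.03307616×0.4930 = 0.016307
Scale to base peak (0.379431) = 100: 41.8 : 100.0 : 85.7 : 31.7 : 4.3

41.8 : 100.0 : 85.7 : 31.7 : 4.3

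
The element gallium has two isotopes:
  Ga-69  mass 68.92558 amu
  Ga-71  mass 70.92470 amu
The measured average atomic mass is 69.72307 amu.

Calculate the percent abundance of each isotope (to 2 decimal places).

Ga-69: 60.11%, Ga-71: 39.89%

Let x be the fractional abundance of Ga-69; then Ga-71 has abundance 1 − x.
68.92558·x + 70.92470·(1 − x) = 69.72307
(68.92558 − 70.92470)·x = 69.72307 − 70.92470
x = -1.20163 / -1.99912 = 0.60108 → 60.11% Ga-69, 39.89% Ga-71.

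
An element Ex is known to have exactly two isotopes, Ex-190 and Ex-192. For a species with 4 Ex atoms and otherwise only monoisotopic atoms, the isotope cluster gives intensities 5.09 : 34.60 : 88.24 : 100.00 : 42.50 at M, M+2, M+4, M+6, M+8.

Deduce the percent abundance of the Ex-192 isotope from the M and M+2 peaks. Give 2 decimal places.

62.95%

Write p for the Ex-190 fraction. I(M+2)/I(M) = [C(4,1)·p^3·(1−p)] / p^4 = 4·(1−p)/p = 34.60/5.09 = 6.7976
(1−p)/p = 6.7976/4 = 1.6994  ⇒  p = 1/(1 + 1.6994) = 0.3705
Ex-190: 37.05%, Ex-192: 62.95%.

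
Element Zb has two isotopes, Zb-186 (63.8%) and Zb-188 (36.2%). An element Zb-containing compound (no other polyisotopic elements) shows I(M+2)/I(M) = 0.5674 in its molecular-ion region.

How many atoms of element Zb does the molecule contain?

The M+2/M ratio from n Zb atoms is n · q/p = n · 0.362/0.638.
n = 0.5674 × 0.638/0.362 = 1.00 ≈ 1

1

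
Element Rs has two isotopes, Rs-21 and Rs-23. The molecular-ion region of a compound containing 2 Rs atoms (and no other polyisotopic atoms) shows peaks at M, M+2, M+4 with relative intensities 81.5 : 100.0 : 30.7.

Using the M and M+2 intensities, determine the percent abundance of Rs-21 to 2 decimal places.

Let p = fractional abundance of Rs-21. I(M+2)/I(M) = [C(2,1)·p^1·(1−p)] / p^2 = 2·(1−p)/p = 100.0/81.5 = 1.2270
(1−p)/p = 1.2270/2 = 0.6135  ⇒  p = 1/(1 + 0.6135) = 0.6198
Rs-21: 61.98%, Rs-23: 38.02%.

61.98%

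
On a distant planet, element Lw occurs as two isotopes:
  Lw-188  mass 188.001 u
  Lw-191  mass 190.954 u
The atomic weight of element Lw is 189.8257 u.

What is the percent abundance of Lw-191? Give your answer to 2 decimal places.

61.79%

Let x be the fractional abundance of Lw-188; then Lw-191 has abundance 1 − x.
188.001·x + 190.954·(1 − x) = 189.8257
(188.001 − 190.954)·x = 189.8257 − 190.954
x = -1.1283 / -2.953 = 0.38209 → 38.21% Lw-188, 61.79% Lw-191.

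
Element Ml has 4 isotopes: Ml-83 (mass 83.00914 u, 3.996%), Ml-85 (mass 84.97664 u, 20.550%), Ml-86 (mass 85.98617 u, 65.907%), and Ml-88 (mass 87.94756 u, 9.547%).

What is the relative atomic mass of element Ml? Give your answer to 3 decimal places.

85.847 u

Average mass = Σ (abundance × isotope mass) = 0.03996 × 83.00914 + 0.20550 × 84.97664 + 0.65907 × 85.98617 + 0.09547 × 87.94756
= 3.317045 + 17.462700 + 56.670905 + 8.396354 = 85.847004 u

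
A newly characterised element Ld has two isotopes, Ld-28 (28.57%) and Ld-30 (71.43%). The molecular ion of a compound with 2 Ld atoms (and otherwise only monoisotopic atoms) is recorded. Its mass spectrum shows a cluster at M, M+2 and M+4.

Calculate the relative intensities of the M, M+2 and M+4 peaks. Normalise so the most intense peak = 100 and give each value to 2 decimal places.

16.00 : 79.99 : 100.00

The 2 Ld atoms are independent, so intensities follow the terms of (0.2857 + 0.7143)^2.
P(M) = 0.2857^2 = 0.081624
P(M+2) = 2 × 0.2857^1 × 0.7143^1 = 0.408151
P(M+4) = 0.7143^2 = 0.510224
The M+4 peak is largest (0.510224); scaling to 100 gives 16.00 : 79.99 : 100.00.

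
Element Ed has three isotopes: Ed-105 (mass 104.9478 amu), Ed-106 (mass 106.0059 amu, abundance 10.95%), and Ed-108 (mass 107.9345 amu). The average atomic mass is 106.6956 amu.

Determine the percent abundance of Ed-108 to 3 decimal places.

54.640%

The remaining 89.05% is split between Ed-105 (fraction x) and Ed-108 (fraction 0.8905 − x).
Substituting: 104.9478x + 107.9345(0.8905 − x) = 95.08795395
(104.9478 − 107.9345)x = -1.0277183  ⇒  x = 0.34410, y = 0.54640
Ed-105: 34.410%, Ed-108: 54.640%.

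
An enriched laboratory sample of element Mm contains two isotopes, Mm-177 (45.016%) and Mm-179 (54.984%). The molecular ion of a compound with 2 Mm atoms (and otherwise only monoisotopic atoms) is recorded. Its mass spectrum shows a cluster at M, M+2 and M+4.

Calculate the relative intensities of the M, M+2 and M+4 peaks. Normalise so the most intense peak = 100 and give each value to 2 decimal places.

40.94 : 100.00 : 61.07

The 2 Mm atoms are independent, so intensities follow the terms of (0.45016 + 0.54984)^2.
P(M) = 0.45016^2 = 0.202644
P(M+2) = 2 × 0.45016^1 × 0.54984^1 = 0.495032
P(M+4) = 0.54984^2 = 0.302324
The M+2 peak is largest (0.495032); scaling to 100 gives 40.94 : 100.00 : 61.07.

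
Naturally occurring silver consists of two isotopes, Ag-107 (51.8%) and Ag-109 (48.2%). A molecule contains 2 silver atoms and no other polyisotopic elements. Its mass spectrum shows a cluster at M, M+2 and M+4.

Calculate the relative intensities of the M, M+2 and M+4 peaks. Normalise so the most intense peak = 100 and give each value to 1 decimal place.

53.7 : 100.0 : 46.5

Expanding (0.518 + 0.482)^2:
P(M) = 0.518^2 = 0.268324
P(M+2) = 2 × 0.518^1 × 0.482^1 = 0.499352
P(M+4) = 0.482^2 = 0.232324
The M+2 peak is largest (0.499352); scaling to 100 gives 53.7 : 100.0 : 46.5.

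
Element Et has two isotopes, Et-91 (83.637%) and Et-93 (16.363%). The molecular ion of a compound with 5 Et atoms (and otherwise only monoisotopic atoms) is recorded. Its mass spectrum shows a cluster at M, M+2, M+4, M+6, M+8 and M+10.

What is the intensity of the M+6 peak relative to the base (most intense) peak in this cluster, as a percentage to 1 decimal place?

7.5%

(0.83637 + 0.16363)^5 gives M 0.4093, M+2 0.4003, M+4 0.1566, M+6 0.0306, M+8 0.0030, M+10 0.0001; the largest is M.
P(M) = C(5,0) × 0.83637^5 × 0.16363^0 = 1 × 0.40925334 × 1.0000 = 0.409253 (base)
P(M+6) = C(5,3) × 0.83637^2 × 0.16363^3 = 10 × 0.69951478 × 0.00438116 = 0.030647
Relative intensity = 0.030647 / 0.409253 × 100 = 7.5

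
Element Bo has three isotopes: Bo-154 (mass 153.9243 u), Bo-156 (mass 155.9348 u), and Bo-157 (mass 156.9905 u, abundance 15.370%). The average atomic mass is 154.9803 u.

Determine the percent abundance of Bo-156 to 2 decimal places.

29.08%

The remaining 84.630% is split between Bo-154 (fraction x) and Bo-156 (fraction 0.84630 − x).
Substituting: 153.9243x + 155.9348(0.84630 − x) = 130.85086015
(153.9243 − 155.9348)x = -1.11676109  ⇒  x = 0.55546, y = 0.29084
Bo-154: 55.55%, Bo-156: 29.08%.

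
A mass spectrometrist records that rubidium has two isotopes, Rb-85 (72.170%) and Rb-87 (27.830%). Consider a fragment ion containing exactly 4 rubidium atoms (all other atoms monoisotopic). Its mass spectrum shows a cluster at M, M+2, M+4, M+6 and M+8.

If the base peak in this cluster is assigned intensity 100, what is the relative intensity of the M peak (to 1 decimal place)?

64.8

(0.72170 + 0.27830)^4 gives M 0.2713, M+2 0.4184, M+4 0.2420, M+6 0.0622, M+8 0.0060; the largest is M+2.
P(M+2) = C(4,1) × 0.72170^3 × 0.27830^1 = 4 × 0.37589809 × 0.2783 = 0.418450 (base)
P(M) = C(4,0) × 0.72170^4 × 0.27830^0 = 1 × 0.27128565 × 1.0000 = 0.271286
Relative intensity = 0.271286 / 0.418450 × 100 = 64.8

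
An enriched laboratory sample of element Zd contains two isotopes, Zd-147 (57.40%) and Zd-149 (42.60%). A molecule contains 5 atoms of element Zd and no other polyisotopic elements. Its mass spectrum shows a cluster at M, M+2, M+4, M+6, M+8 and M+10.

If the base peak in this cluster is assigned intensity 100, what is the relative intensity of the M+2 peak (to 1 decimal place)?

Binomial terms of (0.5740 + 0.4260)^5: M 0.0623, M+2 0.2312, M+4 0.3432, M+6 0.2547, M+8 0.0945, M+10 0.0140 → M+4 is the base peak.
P(M+4) = C(5,2) × 0.5740^3 × 0.4260^2 = 10 × 0.18911922 × 0.181476 = 0.343206 (base)
P(M+2) = C(5,1) × 0.5740^4 × 0.4260^1 = 5 × 0.10855443 × 0.4260 = 0.231221
Relative intensity = 0.231221 / 0.343206 × 100 = 67.4

67.4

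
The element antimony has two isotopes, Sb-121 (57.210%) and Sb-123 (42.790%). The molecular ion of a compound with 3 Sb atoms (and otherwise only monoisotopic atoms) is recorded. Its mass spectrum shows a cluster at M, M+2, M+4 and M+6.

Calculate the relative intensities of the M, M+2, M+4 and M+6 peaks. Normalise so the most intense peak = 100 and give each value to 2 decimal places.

44.57 : 100.00 : 74.79 : 18.65

The 3 Sb atoms are independent, so intensities follow the terms of (0.57210 + 0.42790)^3.
P(M) = 0.57210^3 = 0.187247
P(M+2) = 3 × 0.57210^2 × 0.42790^1 = 0.420153
P(M+4) = 3 × 0.57210^1 × 0.42790^2 = 0.314252
P(M+6) = 0.42790^3 = 0.078348
The M+2 peak is largest (0.420153); scaling to 100 gives 44.57 : 100.00 : 74.79 : 18.65.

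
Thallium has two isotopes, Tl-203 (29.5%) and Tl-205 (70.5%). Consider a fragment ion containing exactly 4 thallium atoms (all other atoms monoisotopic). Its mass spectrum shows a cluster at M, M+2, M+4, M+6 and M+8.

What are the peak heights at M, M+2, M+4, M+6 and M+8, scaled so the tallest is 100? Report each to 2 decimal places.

1.83 : 17.51 : 62.77 : 100.00 : 59.75

Each Tl atom is independently Tl-203 (p = 0.295) or Tl-205 (q = 0.705); the cluster is the binomial expansion (p + q)^4.
P(M) = 0.295^4 = 0.007573
P(M+2) = 4 × 0.295^3 × 0.705^1 = 0.072396
P(M+4) = 6 × 0.295^2 × 0.705^2 = 0.259522
P(M+6) = 4 × 0.295^1 × 0.705^3 = 0.413475
P(M+8) = 0.705^4 = 0.247034
The M+6 peak is largest (0.413475); scaling to 100 gives 1.83 : 17.51 : 62.77 : 100.00 : 59.75.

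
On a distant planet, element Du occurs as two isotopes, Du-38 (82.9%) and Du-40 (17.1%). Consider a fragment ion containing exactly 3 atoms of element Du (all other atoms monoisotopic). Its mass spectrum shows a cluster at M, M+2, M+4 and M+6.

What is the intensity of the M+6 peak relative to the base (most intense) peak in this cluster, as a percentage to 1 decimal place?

0.9%

Binomial terms of (0.829 + 0.171)^3: M 0.5697, M+2 0.3526, M+4 0.0727, M+6 0.0050 → M is the base peak.
P(M) = C(3,0) × 0.829^3 × 0.171^0 = 1 × 0.56972279 × 1.0000 = 0.569723 (base)
P(M+6) = C(3,3) × 0.829^0 × 0.171^3 = 1 × 1.0000 × 0.00500021 = 0.005000
Relative intensity = 0.005000 / 0.569723 × 100 = 0.9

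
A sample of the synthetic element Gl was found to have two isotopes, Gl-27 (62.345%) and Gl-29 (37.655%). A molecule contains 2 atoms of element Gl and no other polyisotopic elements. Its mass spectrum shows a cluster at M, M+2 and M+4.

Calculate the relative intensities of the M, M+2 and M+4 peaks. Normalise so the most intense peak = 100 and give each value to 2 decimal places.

Each Gl atom is independently Gl-27 (p = 0.62345) or Gl-29 (q = 0.37655); the cluster is the binomial expansion (p + q)^2.
P(M) = 0.62345^2 = 0.388690
P(M+2) = 2 × 0.62345^1 × 0.37655^1 = 0.469520
P(M+4) = 0.37655^2 = 0.141790
The M+2 peak is largest (0.469520); scaling to 100 gives 82.78 : 100.00 : 30.20.

82.78 : 100.00 : 30.20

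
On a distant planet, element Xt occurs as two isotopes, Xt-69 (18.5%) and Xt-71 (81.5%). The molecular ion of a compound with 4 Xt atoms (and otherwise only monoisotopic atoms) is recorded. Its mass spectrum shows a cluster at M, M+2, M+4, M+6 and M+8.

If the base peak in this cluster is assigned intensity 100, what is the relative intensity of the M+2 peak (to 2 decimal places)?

Binomial terms of (0.185 + 0.815)^4: M 0.0012, M+2 0.0206, M+4 0.1364, M+6 0.4006, M+8 0.4412 → M+8 is the base peak.
P(M+8) = C(4,4) × 0.185^0 × 0.815^4 = 1 × 1.0000 × 0.44119485 = 0.441195 (base)
P(M+2) = C(4,1) × 0.185^3 × 0.815^1 = 4 × 0.00633162 × 0.8150 = 0.020641
Relative intensity = 0.020641 / 0.441195 × 100 = 4.68

4.68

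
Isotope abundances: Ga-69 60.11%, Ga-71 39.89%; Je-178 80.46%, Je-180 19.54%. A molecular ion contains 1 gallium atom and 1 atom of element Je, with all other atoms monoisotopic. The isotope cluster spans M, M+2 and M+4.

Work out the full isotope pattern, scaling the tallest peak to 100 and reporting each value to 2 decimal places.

Gallium pattern (n=1): 0.6011 : 0.3989
Element Je pattern (n=1): 0.8046 : 0.1954
Convolve the two distributions (both contribute in 2-u steps):
  M: 0.6011×0.8046 = 0.483645
  M+2: 0.6011×0.1954 + 0.3989×0.8046 = 0.438410
  M+4: 0.3989×0.1954 = 0.077945
Scale to base peak (0.483645) = 100: 100.00 : 90.65 : 16.12

100.00 : 90.65 : 16.12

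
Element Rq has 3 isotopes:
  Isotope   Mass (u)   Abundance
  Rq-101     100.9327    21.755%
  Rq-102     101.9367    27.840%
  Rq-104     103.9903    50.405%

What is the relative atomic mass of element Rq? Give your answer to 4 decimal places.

Average mass = Σ (abundance × isotope mass) = 0.21755 × 100.9327 + 0.27840 × 101.9367 + 0.50405 × 103.9903
= 21.95791 + 28.37918 + 52.41631 = 102.75340 u

102.7534 u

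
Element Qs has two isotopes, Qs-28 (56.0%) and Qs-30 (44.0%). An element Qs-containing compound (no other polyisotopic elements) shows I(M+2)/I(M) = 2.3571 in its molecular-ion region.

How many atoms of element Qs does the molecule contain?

3

The M+2/M ratio from n Qs atoms is n · q/p = n · 0.440/0.560.
n = 2.3571 × 0.560/0.440 = 3.00 ≈ 3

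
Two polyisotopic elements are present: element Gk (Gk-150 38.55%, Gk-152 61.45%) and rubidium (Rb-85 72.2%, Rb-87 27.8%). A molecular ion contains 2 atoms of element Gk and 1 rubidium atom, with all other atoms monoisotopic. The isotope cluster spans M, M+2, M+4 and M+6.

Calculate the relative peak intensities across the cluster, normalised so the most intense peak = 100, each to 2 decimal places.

Element Gk pattern (n=2): 0.14861025 : 0.4737795 : 0.37761025
Rubidium pattern (n=1): 0.7220 : 0.2780
Convolve the two distributions (both contribute in 2-u steps):
  M: 0.14861025×0.7220 = 0.107297
  M+2: 0.14861025×0.2780 + 0.4737795×0.7220 = 0.383382
  M+4: 0.4737795×0.2780 + 0.37761025×0.7220 = 0.404345
  M+6: 0.37761025×0.2780 = 0.104976
Scale to base peak (0.404345) = 100: 26.54 : 94.82 : 100.00 : 25.96

26.54 : 94.82 : 100.00 : 25.96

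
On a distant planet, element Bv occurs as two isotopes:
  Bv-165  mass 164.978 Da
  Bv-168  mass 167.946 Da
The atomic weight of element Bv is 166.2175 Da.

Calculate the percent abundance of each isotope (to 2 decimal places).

Bv-165: 58.24%, Bv-168: 41.76%

Writing the weighted mean with unknown fraction x of Bv-165:
164.978·x + 167.946·(1 − x) = 166.2175
(164.978 − 167.946)·x = 166.2175 − 167.946
x = -1.7285 / -2.968 = 0.58238 → 58.24% Bv-165, 41.76% Bv-168.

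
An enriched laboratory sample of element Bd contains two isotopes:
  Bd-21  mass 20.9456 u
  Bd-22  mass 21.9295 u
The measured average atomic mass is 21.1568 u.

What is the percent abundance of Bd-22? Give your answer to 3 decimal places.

With x = fraction of Bd-21 (so Bd-22 is 1 − x):
20.9456·x + 21.9295·(1 − x) = 21.1568
(20.9456 − 21.9295)·x = 21.1568 − 21.9295
x = -0.7727 / -0.9839 = 0.78534 → 78.534% Bd-21, 21.466% Bd-22.

21.466%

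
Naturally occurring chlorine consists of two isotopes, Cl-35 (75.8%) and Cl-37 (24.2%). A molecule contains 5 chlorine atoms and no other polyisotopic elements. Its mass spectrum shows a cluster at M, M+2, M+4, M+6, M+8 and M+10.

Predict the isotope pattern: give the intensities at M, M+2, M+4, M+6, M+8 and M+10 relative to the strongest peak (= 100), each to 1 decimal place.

The 5 Cl atoms are independent, so intensities follow the terms of (0.758 + 0.242)^5.
P(M) = 0.758^5 = 0.250234
P(M+2) = 5 × 0.758^4 × 0.242^1 = 0.399450
P(M+4) = 10 × 0.758^3 × 0.242^2 = 0.255058
P(M+6) = 10 × 0.758^2 × 0.242^3 = 0.081430
P(M+8) = 5 × 0.758^1 × 0.242^4 = 0.012999
P(M+10) = 0.242^5 = 0.000830
The M+2 peak is largest (0.399450); scaling to 100 gives 62.6 : 100.0 : 63.9 : 20.4 : 3.3 : 0.2.

62.6 : 100.0 : 63.9 : 20.4 : 3.3 : 0.2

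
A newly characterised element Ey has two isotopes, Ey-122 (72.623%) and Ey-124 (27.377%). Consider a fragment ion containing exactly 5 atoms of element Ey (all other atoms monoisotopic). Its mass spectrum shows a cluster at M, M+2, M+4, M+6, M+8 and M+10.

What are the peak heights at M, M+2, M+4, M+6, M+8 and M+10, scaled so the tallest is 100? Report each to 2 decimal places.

The 5 Ey atoms are independent, so intensities follow the terms of (0.72623 + 0.27377)^5.
P(M) = 0.72623^5 = 0.202009
P(M+2) = 5 × 0.72623^4 × 0.27377^1 = 0.380761
P(M+4) = 10 × 0.72623^3 × 0.27377^2 = 0.287074
P(M+6) = 10 × 0.72623^2 × 0.27377^3 = 0.108220
P(M+8) = 5 × 0.72623^1 × 0.27377^4 = 0.020398
P(M+10) = 0.27377^5 = 0.001538
The M+2 peak is largest (0.380761); scaling to 100 gives 53.05 : 100.00 : 75.39 : 28.42 : 5.36 : 0.40.

53.05 : 100.00 : 75.39 : 28.42 : 5.36 : 0.40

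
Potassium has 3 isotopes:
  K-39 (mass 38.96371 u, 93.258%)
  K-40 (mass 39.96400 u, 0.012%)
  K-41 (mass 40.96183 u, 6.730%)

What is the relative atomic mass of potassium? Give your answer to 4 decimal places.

Weight each isotope mass by its fractional abundance: 0.93258 × 38.96371 + 0.00012 × 39.96400 + 0.06730 × 40.96183
= 36.336777 + 0.004796 + 2.756731 = 39.098304 u

39.0983 u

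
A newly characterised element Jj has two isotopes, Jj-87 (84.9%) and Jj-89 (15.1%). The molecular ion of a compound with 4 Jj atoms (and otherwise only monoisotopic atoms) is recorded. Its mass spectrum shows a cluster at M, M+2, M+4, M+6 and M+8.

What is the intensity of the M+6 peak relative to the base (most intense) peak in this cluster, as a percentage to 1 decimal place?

Binomial terms of (0.849 + 0.151)^4: M 0.5196, M+2 0.3696, M+4 0.0986, M+6 0.0117, M+8 0.0005 → M is the base peak.
P(M) = C(4,0) × 0.849^4 × 0.151^0 = 1 × 0.51955408 × 1.0000 = 0.519554 (base)
P(M+6) = C(4,3) × 0.849^1 × 0.151^3 = 4 × 0.8490 × 0.00344295 = 0.011692
Relative intensity = 0.011692 / 0.519554 × 100 = 2.3

2.3%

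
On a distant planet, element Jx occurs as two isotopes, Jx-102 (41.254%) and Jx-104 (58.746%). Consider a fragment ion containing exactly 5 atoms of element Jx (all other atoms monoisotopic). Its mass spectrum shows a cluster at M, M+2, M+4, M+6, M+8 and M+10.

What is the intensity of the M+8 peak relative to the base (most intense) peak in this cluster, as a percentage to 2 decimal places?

(0.41254 + 0.58746)^5 gives M 0.0119, M+2 0.0851, M+4 0.2423, M+6 0.3450, M+8 0.2457, M+10 0.0700; the largest is M+6.
P(M+6) = C(5,3) × 0.41254^2 × 0.58746^3 = 10 × 0.17018925 × 0.20273788 = 0.345038 (base)
P(M+8) = C(5,4) × 0.41254^1 × 0.58746^4 = 5 × 0.41254 × 0.1191004 = 0.245668
Relative intensity = 0.245668 / 0.345038 × 100 = 71.20

71.20%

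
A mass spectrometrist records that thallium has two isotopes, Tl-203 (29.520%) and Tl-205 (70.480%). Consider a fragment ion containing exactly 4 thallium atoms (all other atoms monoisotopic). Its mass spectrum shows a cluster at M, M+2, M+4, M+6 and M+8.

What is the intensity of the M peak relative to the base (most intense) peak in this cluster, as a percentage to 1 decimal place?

(0.29520 + 0.70480)^4 gives M 0.0076, M+2 0.0725, M+4 0.2597, M+6 0.4134, M+8 0.2468; the largest is M+6.
P(M+6) = C(4,3) × 0.29520^1 × 0.70480^3 = 4 × 0.2952 × 0.35010449 = 0.413403 (base)
P(M) = C(4,0) × 0.29520^4 × 0.70480^0 = 1 × 0.00759391 × 1.0000 = 0.007594
Relative intensity = 0.007594 / 0.413403 × 100 = 1.8

1.8%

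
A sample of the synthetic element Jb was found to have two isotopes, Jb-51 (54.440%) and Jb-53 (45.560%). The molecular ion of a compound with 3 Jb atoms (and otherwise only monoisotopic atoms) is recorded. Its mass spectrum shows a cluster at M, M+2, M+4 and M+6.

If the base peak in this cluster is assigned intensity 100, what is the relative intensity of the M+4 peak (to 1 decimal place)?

Binomial terms of (0.54440 + 0.45560)^3: M 0.1613, M+2 0.4051, M+4 0.3390, M+6 0.0946 → M+2 is the base peak.
P(M+2) = C(3,1) × 0.54440^2 × 0.45560^1 = 3 × 0.29637136 × 0.4556 = 0.405080 (base)
P(M+4) = C(3,2) × 0.54440^1 × 0.45560^2 = 3 × 0.5444 × 0.20757136 = 0.339006
Relative intensity = 0.339006 / 0.405080 × 100 = 83.7

83.7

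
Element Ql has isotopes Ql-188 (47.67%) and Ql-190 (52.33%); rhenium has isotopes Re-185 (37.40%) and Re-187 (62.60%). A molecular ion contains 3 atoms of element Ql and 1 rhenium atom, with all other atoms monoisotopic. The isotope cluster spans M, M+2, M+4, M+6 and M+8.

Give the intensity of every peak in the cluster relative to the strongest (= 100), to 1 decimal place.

11.0 : 54.4 : 100.0 : 80.8 : 24.3

Element Ql pattern (n=3): 0.10832669 : 0.35674861 : 0.39162272 : 0.14330198
Rhenium pattern (n=1): 0.3740 : 0.6260
Convolve the two distributions (both contribute in 2-u steps):
  M: 0.10832669×0.3740 = 0.040514
  M+2: 0.10832669×0.6260 + 0.35674861×0.3740 = 0.201236
  M+4: 0.35674861×0.6260 + 0.39162272×0.3740 = 0.369792
  M+6: 0.39162272×0.6260 + 0.14330198×0.3740 = 0.298751
  M+8: 0.14330198×0.6260 = 0.089707
Scale to base peak (0.369792) = 100: 11.0 : 54.4 : 100.0 : 80.8 : 24.3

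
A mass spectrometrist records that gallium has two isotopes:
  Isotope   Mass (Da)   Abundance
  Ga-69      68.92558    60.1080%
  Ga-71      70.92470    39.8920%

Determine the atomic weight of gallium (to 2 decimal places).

69.72 Da

Average mass = Σ (abundance × isotope mass) = 0.601080 × 68.92558 + 0.398920 × 70.92470
= 41.429788 + 28.293281 = 69.723069 Da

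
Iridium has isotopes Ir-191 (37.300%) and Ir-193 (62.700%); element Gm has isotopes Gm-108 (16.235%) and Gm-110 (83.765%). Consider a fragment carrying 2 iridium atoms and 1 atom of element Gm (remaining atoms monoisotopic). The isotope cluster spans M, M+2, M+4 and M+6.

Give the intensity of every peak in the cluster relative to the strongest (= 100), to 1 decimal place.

5.0 : 42.2 : 100.0 : 72.3

Iridium pattern (n=2): 0.139129 : 0.467742 : 0.393129
Element Gm pattern (n=1): 0.16235 : 0.83765
Convolve the two distributions (both contribute in 2-u steps):
  M: 0.139129×0.16235 = 0.022588
  M+2: 0.139129×0.83765 + 0.467742×0.16235 = 0.192479
  M+4: 0.467742×0.83765 + 0.393129×0.16235 = 0.455629
  M+6: 0.393129×0.83765 = 0.329305
Scale to base peak (0.455629) = 100: 5.0 : 42.2 : 100.0 : 72.3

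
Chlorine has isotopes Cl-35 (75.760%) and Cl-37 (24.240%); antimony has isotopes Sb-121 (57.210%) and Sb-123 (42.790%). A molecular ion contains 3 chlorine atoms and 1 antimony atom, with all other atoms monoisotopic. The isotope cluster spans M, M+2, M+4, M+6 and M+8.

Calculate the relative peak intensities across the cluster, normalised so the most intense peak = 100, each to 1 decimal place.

58.6 : 100.0 : 60.0 : 15.4 : 1.4

Chlorine pattern (n=3): 0.4348304 : 0.41738208 : 0.13354464 : 0.01424288
Antimony pattern (n=1): 0.5721 : 0.4279
Convolve the two distributions (both contribute in 2-u steps):
  M: 0.4348304×0.5721 = 0.248766
  M+2: 0.4348304×0.4279 + 0.41738208×0.5721 = 0.424848
  M+4: 0.41738208×0.4279 + 0.13354464×0.5721 = 0.254999
  M+6: 0.13354464×0.4279 + 0.01424288×0.5721 = 0.065292
  M+8: 0.01424288×0.4279 = 0.006095
Scale to base peak (0.424848) = 100: 58.6 : 100.0 : 60.0 : 15.4 : 1.4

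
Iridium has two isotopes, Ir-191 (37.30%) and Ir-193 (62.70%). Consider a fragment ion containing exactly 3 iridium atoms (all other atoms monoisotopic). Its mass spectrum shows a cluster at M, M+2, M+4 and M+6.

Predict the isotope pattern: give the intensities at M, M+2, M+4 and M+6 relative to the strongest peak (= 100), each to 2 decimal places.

11.80 : 59.49 : 100.00 : 56.03

Expanding (0.3730 + 0.6270)^3:
P(M) = 0.3730^3 = 0.051895
P(M+2) = 3 × 0.3730^2 × 0.6270^1 = 0.261702
P(M+4) = 3 × 0.3730^1 × 0.6270^2 = 0.439911
P(M+6) = 0.6270^3 = 0.246492
The M+4 peak is largest (0.439911); scaling to 100 gives 11.80 : 59.49 : 100.00 : 56.03.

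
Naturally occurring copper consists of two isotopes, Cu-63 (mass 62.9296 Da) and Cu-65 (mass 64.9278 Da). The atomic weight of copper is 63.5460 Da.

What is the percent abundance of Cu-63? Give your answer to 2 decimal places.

Writing the weighted mean with unknown fraction x of Cu-63:
62.9296·x + 64.9278·(1 − x) = 63.5460
(62.9296 − 64.9278)·x = 63.5460 − 64.9278
x = -1.3818 / -1.9982 = 0.69152 → 69.15% Cu-63, 30.85% Cu-65.

69.15%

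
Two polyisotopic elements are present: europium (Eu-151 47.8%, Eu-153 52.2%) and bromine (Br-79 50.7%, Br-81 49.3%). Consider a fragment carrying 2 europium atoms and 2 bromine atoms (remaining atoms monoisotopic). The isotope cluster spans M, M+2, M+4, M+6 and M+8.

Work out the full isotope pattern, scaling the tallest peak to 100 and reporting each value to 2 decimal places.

Europium pattern (n=2): 0.228484 : 0.499032 : 0.272484
Bromine pattern (n=2): 0.257049 : 0.499902 : 0.243049
Convolve the two distributions (both contribute in 2-u steps):
  M: 0.228484×0.257049 = 0.058732
  M+2: 0.228484×0.499902 + 0.499032×0.257049 = 0.242495
  M+4: 0.228484×0.243049 + 0.499032×0.499902 + 0.272484×0.257049 = 0.375042
  M+6: 0.499032×0.243049 + 0.272484×0.499902 = 0.257505
  M+8: 0.272484×0.243049 = 0.066227
Scale to base peak (0.375042) = 100: 15.66 : 64.66 : 100.00 : 68.66 : 17.66

15.66 : 64.66 : 100.00 : 68.66 : 17.66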